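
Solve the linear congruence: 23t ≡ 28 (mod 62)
12

Since gcd(23, 62) = 1 divides 28, a solution exists.
Multiply both sides by the inverse of 23 mod 62:
  23^(-1) mod 62 = 27
  x ≡ 27 × 28 ≡ 756 ≡ 12 (mod 62)
Verification: 23 × 12 = 276 = 4 × 62 + 28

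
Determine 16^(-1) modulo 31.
16^(-1) ≡ 2 (mod 31). Verification: 16 × 2 = 32 ≡ 1 (mod 31)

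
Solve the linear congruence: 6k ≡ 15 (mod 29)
17

Since gcd(6, 29) = 1 divides 15, a solution exists.
Multiply both sides by the inverse of 6 mod 29:
  6^(-1) mod 29 = 5
  x ≡ 5 × 15 ≡ 75 ≡ 17 (mod 29)
Verification: 6 × 17 = 102 = 3 × 29 + 15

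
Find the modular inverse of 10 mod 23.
10^(-1) ≡ 7 (mod 23). Verification: 10 × 7 = 70 ≡ 1 (mod 23)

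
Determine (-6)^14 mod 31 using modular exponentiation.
Using repeated squaring. (-6) ≡ 25 (mod 31). 14 = 8 + 4 + 2 (binary 1110). Repeated squaring mod 31: 25^1 ≡ 25; 25^2 ≡ 25² = 625 ≡ 5; 25^4 ≡ 5² = 25 ≡ 25; 25^8 ≡ 25² = 625 ≡ 5. Multiply: (-6)^14 ≡ 25^8 × 25^4 × 25^2 ≡ 5 × 25 × 5 (mod 31): 5 × 25 = 125 ≡ 1; 1 × 5 = 5 ≡ 5. So (-6)^14 ≡ 5 (mod 31).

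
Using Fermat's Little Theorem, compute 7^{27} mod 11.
6

By Fermat's Little Theorem, a^(p-1) ≡ 1 (mod p) for prime p and gcd(a, p) = 1
Here p = 11, so 7^10 ≡ 1 (mod 11)
We can reduce the exponent: 27 mod 10 = 7
So 7^27 ≡ 7^7 (mod 11)
Computing: 7^7 mod 11 = 6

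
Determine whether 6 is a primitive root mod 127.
p - 1 = 126 has prime divisors 2, 3, 7. Check 6^(126/q) mod 127 for each: 6^(126/2) = 6^63 ≡ 126, 6^(126/3) = 6^42 ≡ 107, 6^(126/7) = 6^18 ≡ 64 (mod 127). None of these is 1, so 6 has order 126 = φ(127), so it is a primitive root mod 127.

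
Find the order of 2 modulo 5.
Powers of 2 mod 5: 2^1≡2, 2^2≡4, 2^3≡3, 2^4≡1. Order = 4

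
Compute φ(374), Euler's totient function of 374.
160

Prime factorization: 374 = 2 × 11 × 17
Using the formula φ(n) = n × Π(1 - 1/p) for each prime factor p:
φ(374) = 374 × (1 - 1/2) × (1 - 1/11) × (1 - 1/17)
φ(374) = 160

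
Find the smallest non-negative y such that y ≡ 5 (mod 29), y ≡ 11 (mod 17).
266

Using the Chinese Remainder Theorem:
M = product of moduli = 493
For equation 1: M_1 = 17, 17 ≡ 17 (mod 29), inverse of 17 mod 29 is 12 (check: 17 × 12 = 204 ≡ 1 (mod 29))
For equation 2: M_2 = 29, 29 ≡ 12 (mod 17), inverse of 29 mod 17 is 10 (check: 12 × 10 = 120 ≡ 1 (mod 17))
Combine: y ≡ Σ r_i×M_i×(M_i⁻¹ mod m_i) = 5×17×12 + 11×29×10 = 1020 + 3190 = 4210
4210 mod 493 = 266
y ≡ 266 (mod 493)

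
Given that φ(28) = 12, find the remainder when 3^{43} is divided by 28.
By Euler: 3^{12} ≡ 1 (mod 28) since gcd(3, 28) = 1. 43 = 3×12 + 7. So 3^{43} ≡ 3^{7} ≡ 3 (mod 28)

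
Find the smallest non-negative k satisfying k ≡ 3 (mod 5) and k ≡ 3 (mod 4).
M = 5 × 4 = 20. M₁ = 4, y₁ ≡ 4 (mod 5). M₂ = 5, y₂ ≡ 1 (mod 4). k = 3×4×4 + 3×5×1 ≡ 3 (mod 20)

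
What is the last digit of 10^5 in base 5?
10 ≡ 0 (mod 5). 5 = 4 + 1 (binary 101). Repeated squaring mod 5: 0^1 ≡ 0; 0^2 ≡ 0² = 0 ≡ 0; 0^4 ≡ 0² = 0 ≡ 0. Multiply: 10^5 ≡ 0^4 × 0^1 ≡ 0 × 0 (mod 5): 0 × 0 = 0 ≡ 0. So 10^5 ≡ 0 (mod 5).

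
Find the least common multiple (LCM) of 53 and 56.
2968

First find GCD(53, 56) using the Euclidean algorithm:
53 = 0 × 56 + 53
56 = 1 × 53 + 3
53 = 17 × 3 + 2
3 = 1 × 2 + 1
2 = 2 × 1 + 0
GCD(53, 56) = 1

LCM formula: LCM(a, b) = (a × b) / GCD(a, b)
LCM(53, 56) = (53 × 56) / 1
LCM(53, 56) = 2968 / 1
LCM(53, 56) = 2968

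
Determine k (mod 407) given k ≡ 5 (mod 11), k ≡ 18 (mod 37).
203

Using the Chinese Remainder Theorem:
M = product of moduli = 407
For equation 1: M_1 = 37, 37 ≡ 4 (mod 11), inverse of 37 mod 11 is 3 (check: 4 × 3 = 12 ≡ 1 (mod 11))
For equation 2: M_2 = 11, 11 ≡ 11 (mod 37), inverse of 11 mod 37 is 27 (check: 11 × 27 = 297 ≡ 1 (mod 37))
Combine: k ≡ Σ r_i×M_i×(M_i⁻¹ mod m_i) = 5×37×3 + 18×11×27 = 555 + 5346 = 5901
5901 mod 407 = 203
k ≡ 203 (mod 407)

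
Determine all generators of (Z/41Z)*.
Primitive roots mod 41: {6, 7, 11, 12, 13, 15, 17, 19, 22, 24, 26, 28, 29, 30, 34, 35}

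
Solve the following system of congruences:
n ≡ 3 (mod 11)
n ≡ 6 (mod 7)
69

Using the Chinese Remainder Theorem:
M = product of moduli = 77
For equation 1: M_1 = 7, 7 ≡ 7 (mod 11), inverse of 7 mod 11 is 8 (check: 7 × 8 = 56 ≡ 1 (mod 11))
For equation 2: M_2 = 11, 11 ≡ 4 (mod 7), inverse of 11 mod 7 is 2 (check: 4 × 2 = 8 ≡ 1 (mod 7))
Combine: n ≡ Σ r_i×M_i×(M_i⁻¹ mod m_i) = 3×7×8 + 6×11×2 = 168 + 132 = 300
300 mod 77 = 69
n ≡ 69 (mod 77)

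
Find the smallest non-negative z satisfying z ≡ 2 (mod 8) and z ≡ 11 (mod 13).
M = 8 × 13 = 104. M₁ = 13, y₁ ≡ 5 (mod 8). M₂ = 8, y₂ ≡ 5 (mod 13). z = 2×13×5 + 11×8×5 ≡ 50 (mod 104)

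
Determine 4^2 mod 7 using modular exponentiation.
2 = 2 (binary 10). Repeated squaring mod 7: 4^1 ≡ 4; 4^2 ≡ 4² = 16 ≡ 2. So 4^2 ≡ 2 (mod 7).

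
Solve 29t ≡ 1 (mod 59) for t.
57

Using Extended Euclidean Algorithm:
gcd(29, 59) = 1
Bezout coefficients: 29 × -2 + 59 × 1 = 1
So 29 × -2 ≡ 1 (mod 59)
The inverse is -2 mod 59 = 57
Verification: 29 × 57 = 1653 = 28 × 59 + 1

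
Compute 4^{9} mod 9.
1

Using successive squaring:
Binary expansion of 9: 1001
Powers of 4 mod 9 (each is the square of the previous):
  4^1 ≡ 4 (mod 9)
  4^2 ≡ 4² = 16 ≡ 7 (mod 9)
  4^4 ≡ 7² = 49 ≡ 4 (mod 9)
  4^8 ≡ 4² = 16 ≡ 7 (mod 9)
9 = 8 + 1, so 4^9 = 4^8 × 4^1 ≡ 7 × 4 (mod 9)
Multiplying step by step:
  7 × 4 = 28 ≡ 1 (mod 9)
Result: 4^9 ≡ 1 (mod 9)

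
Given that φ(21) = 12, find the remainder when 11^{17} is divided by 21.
By Euler: 11^{12} ≡ 1 (mod 21) since gcd(11, 21) = 1. 17 = 1×12 + 5. So 11^{17} ≡ 11^{5} ≡ 2 (mod 21)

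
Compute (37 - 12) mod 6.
1

(37 - 12) = 25
25 mod 6 = 1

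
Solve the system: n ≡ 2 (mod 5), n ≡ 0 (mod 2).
M = 5 × 2 = 10. M₁ = 2, y₁ ≡ 3 (mod 5). M₂ = 5, y₂ ≡ 1 (mod 2). n = 2×2×3 + 0×5×1 ≡ 2 (mod 10)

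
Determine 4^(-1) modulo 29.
4^(-1) ≡ 22 (mod 29). Verification: 4 × 22 = 88 ≡ 1 (mod 29)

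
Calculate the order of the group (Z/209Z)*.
180

Prime factorization: 209 = 11 × 19
Using the formula φ(n) = n × Π(1 - 1/p) for each prime factor p:
φ(209) = 209 × (1 - 1/11) × (1 - 1/19)
φ(209) = 180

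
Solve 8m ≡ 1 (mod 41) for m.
8^(-1) ≡ 36 (mod 41). Verification: 8 × 36 = 288 ≡ 1 (mod 41)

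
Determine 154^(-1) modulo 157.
154^(-1) ≡ 52 (mod 157). Verification: 154 × 52 = 8008 ≡ 1 (mod 157)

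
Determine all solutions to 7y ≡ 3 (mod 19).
14

Since gcd(7, 19) = 1 divides 3, a solution exists.
Multiply both sides by the inverse of 7 mod 19:
  7^(-1) mod 19 = 11
  x ≡ 11 × 3 ≡ 33 ≡ 14 (mod 19)
Verification: 7 × 14 = 98 = 5 × 19 + 3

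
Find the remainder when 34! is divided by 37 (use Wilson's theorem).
(36)! = (34)! × (35) × (36) ≡ -1 (mod 37). So (34)! ≡ -1 × [(36)(35)]^(-1) ≡ 18 (mod 37)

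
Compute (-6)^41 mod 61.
Using repeated squaring. (-6) ≡ 55 (mod 61). 41 = 32 + 8 + 1 (binary 101001). Repeated squaring mod 61: 55^1 ≡ 55; 55^2 ≡ 55² = 3025 ≡ 36; 55^4 ≡ 36² = 1296 ≡ 15; 55^8 ≡ 15² = 225 ≡ 42; 55^16 ≡ 42² = 1764 ≡ 56; 55^32 ≡ 56² = 3136 ≡ 25. Multiply: (-6)^41 ≡ 55^32 × 55^8 × 55^1 ≡ 25 × 42 × 55 (mod 61): 25 × 42 = 1050 ≡ 13; 13 × 55 = 715 ≡ 44. So (-6)^41 ≡ 44 (mod 61).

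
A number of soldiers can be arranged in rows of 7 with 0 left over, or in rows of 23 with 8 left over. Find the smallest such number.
M = 7 × 23 = 161. M₁ = 23, y₁ ≡ 4 (mod 7). M₂ = 7, y₂ ≡ 10 (mod 23). z = 0×23×4 + 8×7×10 ≡ 77 (mod 161). The smallest positive such number is 77.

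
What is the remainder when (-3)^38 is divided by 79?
Using repeated squaring. (-3) ≡ 76 (mod 79). 38 = 32 + 4 + 2 (binary 100110). Repeated squaring mod 79: 76^1 ≡ 76; 76^2 ≡ 76² = 5776 ≡ 9; 76^4 ≡ 9² = 81 ≡ 2; 76^8 ≡ 2² = 4 ≡ 4; 76^16 ≡ 4² = 16 ≡ 16; 76^32 ≡ 16² = 256 ≡ 19. Multiply: (-3)^38 ≡ 76^32 × 76^4 × 76^2 ≡ 19 × 2 × 9 (mod 79): 19 × 2 = 38 ≡ 38; 38 × 9 = 342 ≡ 26. So (-3)^38 ≡ 26 (mod 79).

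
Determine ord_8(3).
Powers of 3 mod 8: 3^1≡3, 3^2≡1. Order = 2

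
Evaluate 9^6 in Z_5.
9 ≡ 4 (mod 5). 6 = 4 + 2 (binary 110). Repeated squaring mod 5: 4^1 ≡ 4; 4^2 ≡ 4² = 16 ≡ 1; 4^4 ≡ 1² = 1 ≡ 1. Multiply: 9^6 ≡ 4^4 × 4^2 ≡ 1 × 1 (mod 5): 1 × 1 = 1 ≡ 1. So 9^6 ≡ 1 (mod 5).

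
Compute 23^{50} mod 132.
1

Using successive squaring:
Binary expansion of 50: 110010
Powers of 23 mod 132 (each is the square of the previous):
  23^1 ≡ 23 (mod 132)
  23^2 ≡ 23² = 529 ≡ 1 (mod 132)
  23^4 ≡ 1² = 1 ≡ 1 (mod 132)
  23^8 ≡ 1² = 1 ≡ 1 (mod 132)
  23^16 ≡ 1² = 1 ≡ 1 (mod 132)
  23^32 ≡ 1² = 1 ≡ 1 (mod 132)
50 = 32 + 16 + 2, so 23^50 = 23^32 × 23^16 × 23^2 ≡ 1 × 1 × 1 (mod 132)
Multiplying step by step:
  1 × 1 = 1 ≡ 1 (mod 132)
  1 × 1 = 1 ≡ 1 (mod 132)
Result: 23^50 ≡ 1 (mod 132)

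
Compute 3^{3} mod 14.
13

Using successive squaring:
Binary expansion of 3: 11
Powers of 3 mod 14 (each is the square of the previous):
  3^1 ≡ 3 (mod 14)
  3^2 ≡ 3² = 9 ≡ 9 (mod 14)
3 = 2 + 1, so 3^3 = 3^2 × 3^1 ≡ 9 × 3 (mod 14)
Multiplying step by step:
  9 × 3 = 27 ≡ 13 (mod 14)
Result: 3^3 ≡ 13 (mod 14)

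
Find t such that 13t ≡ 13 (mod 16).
1

Since gcd(13, 16) = 1 divides 13, a solution exists.
Multiply both sides by the inverse of 13 mod 16:
  13^(-1) mod 16 = 5
  x ≡ 5 × 13 ≡ 65 ≡ 1 (mod 16)
Verification: 13 × 1 = 13 = 0 × 16 + 13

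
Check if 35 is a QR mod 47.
By Euler's criterion: 35^{23} ≡ 46 (mod 47). Since this equals -1 (≡ 46), 35 is not a QR.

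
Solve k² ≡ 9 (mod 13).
The square roots of 9 mod 13 are 3 and 10. Verify: 3² = 9 ≡ 9 (mod 13)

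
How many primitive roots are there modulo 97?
32

The number of primitive roots modulo p is φ(p-1) = φ(96)
φ(96) = 32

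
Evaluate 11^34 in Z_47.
Using repeated squaring. 34 = 32 + 2 (binary 100010). Repeated squaring mod 47: 11^1 ≡ 11; 11^2 ≡ 11² = 121 ≡ 27; 11^4 ≡ 27² = 729 ≡ 24; 11^8 ≡ 24² = 576 ≡ 12; 11^16 ≡ 12² = 144 ≡ 3; 11^32 ≡ 3² = 9 ≡ 9. Multiply: 11^34 = 11^32 × 11^2 ≡ 9 × 27 (mod 47): 9 × 27 = 243 ≡ 8. So 11^34 ≡ 8 (mod 47).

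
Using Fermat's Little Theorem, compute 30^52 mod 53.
By Fermat's Little Theorem, 30^{52} ≡ 1 (mod 53) since 53 is prime and gcd(30, 53) = 1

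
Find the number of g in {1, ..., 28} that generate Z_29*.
Number of primitive roots mod 29 = φ(28) = 12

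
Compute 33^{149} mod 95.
48

Using successive squaring:
Binary expansion of 149: 10010101
Powers of 33 mod 95 (each is the square of the previous):
  33^1 ≡ 33 (mod 95)
  33^2 ≡ 33² = 1089 ≡ 44 (mod 95)
  33^4 ≡ 44² = 1936 ≡ 36 (mod 95)
  33^8 ≡ 36² = 1296 ≡ 61 (mod 95)
  33^16 ≡ 61² = 3721 ≡ 16 (mod 95)
  33^32 ≡ 16² = 256 ≡ 66 (mod 95)
  33^64 ≡ 66² = 4356 ≡ 81 (mod 95)
  33^128 ≡ 81² = 6561 ≡ 6 (mod 95)
149 = 128 + 16 + 4 + 1, so 33^149 = 33^128 × 33^16 × 33^4 × 33^1 ≡ 6 × 16 × 36 × 33 (mod 95)
Multiplying step by step:
  6 × 16 = 96 ≡ 1 (mod 95)
  1 × 36 = 36 ≡ 36 (mod 95)
  36 × 33 = 1188 ≡ 48 (mod 95)
Result: 33^149 ≡ 48 (mod 95)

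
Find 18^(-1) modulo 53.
3

Using Extended Euclidean Algorithm:
gcd(18, 53) = 1
Bezout coefficients: 18 × 3 + 53 × -1 = 1
So 18 × 3 ≡ 1 (mod 53)
The inverse is 3 mod 53 = 3
Verification: 18 × 3 = 54 = 1 × 53 + 1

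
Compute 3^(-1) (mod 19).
3^(-1) ≡ 13 (mod 19). Verification: 3 × 13 = 39 ≡ 1 (mod 19)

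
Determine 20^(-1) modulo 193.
20^(-1) ≡ 29 (mod 193). Verification: 20 × 29 = 580 ≡ 1 (mod 193)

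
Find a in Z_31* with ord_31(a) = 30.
3 has order 30 mod 31 since 3^{30} ≡ 1 (mod 31) and no smaller power works.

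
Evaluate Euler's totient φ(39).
24

Prime factorization: 39 = 3 × 13
Using the formula φ(n) = n × Π(1 - 1/p) for each prime factor p:
φ(39) = 39 × (1 - 1/3) × (1 - 1/13)
φ(39) = 24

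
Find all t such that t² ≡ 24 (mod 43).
The square roots of 24 mod 43 are 14 and 29. Verify: 14² = 196 ≡ 24 (mod 43)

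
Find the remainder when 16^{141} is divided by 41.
By Fermat: 16^{40} ≡ 1 (mod 41). 141 = 3×40 + 21. So 16^{141} ≡ 16^{21} ≡ 16 (mod 41)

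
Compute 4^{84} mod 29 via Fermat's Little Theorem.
1

By Fermat's Little Theorem, a^(p-1) ≡ 1 (mod p) for prime p and gcd(a, p) = 1
Here p = 29, so 4^28 ≡ 1 (mod 29)
We can reduce the exponent: 84 mod 28 = 0
So 4^84 ≡ 4^0 (mod 29)
Computing: 4^0 mod 29 = 1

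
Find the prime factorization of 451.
11 × 41

Divide by primes starting from smallest:
451 ÷ 11 = 41
41 ÷ 41 = 1

451 = 11 × 41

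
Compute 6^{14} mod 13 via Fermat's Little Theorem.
10

By Fermat's Little Theorem, a^(p-1) ≡ 1 (mod p) for prime p and gcd(a, p) = 1
Here p = 13, so 6^12 ≡ 1 (mod 13)
We can reduce the exponent: 14 mod 12 = 2
So 6^14 ≡ 6^2 (mod 13)
Computing: 6^2 mod 13 = 10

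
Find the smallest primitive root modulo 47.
5

A primitive root g modulo p has order p-1 = 46
Prime divisors of 46: [2, 23]
g is a primitive root iff g^(46/q) ≢ 1 (mod 47) for each prime divisor q
Testing small values:
  g = 2: 2^23 ≡ 1, 2^2 ≡ 4 (mod 47) → 2^23 ≡ 1, not primitive root
  g = 3: 3^23 ≡ 1, 3^2 ≡ 9 (mod 47) → 3^23 ≡ 1, not primitive root
  g = 4: 4^23 ≡ 1, 4^2 ≡ 16 (mod 47) → 4^23 ≡ 1, not primitive root
  g = 5: 5^23 ≡ 46, 5^2 ≡ 25 (mod 47) → none is 1, primitive root!
The smallest primitive root is 5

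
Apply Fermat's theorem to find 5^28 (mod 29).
By Fermat's Little Theorem, 5^{28} ≡ 1 (mod 29) since 29 is prime and gcd(5, 29) = 1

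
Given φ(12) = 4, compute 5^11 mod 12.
By Euler: 5^{4} ≡ 1 (mod 12) since gcd(5, 12) = 1. 11 = 2×4 + 3. So 5^{11} ≡ 5^{3} ≡ 5 (mod 12)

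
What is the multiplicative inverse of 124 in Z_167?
124^(-1) ≡ 66 (mod 167). Verification: 124 × 66 = 8184 ≡ 1 (mod 167)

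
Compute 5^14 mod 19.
Using repeated squaring. 14 = 8 + 4 + 2 (binary 1110). Repeated squaring mod 19: 5^1 ≡ 5; 5^2 ≡ 5² = 25 ≡ 6; 5^4 ≡ 6² = 36 ≡ 17; 5^8 ≡ 17² = 289 ≡ 4. Multiply: 5^14 = 5^8 × 5^4 × 5^2 ≡ 4 × 17 × 6 (mod 19): 4 × 17 = 68 ≡ 11; 11 × 6 = 66 ≡ 9. So 5^14 ≡ 9 (mod 19).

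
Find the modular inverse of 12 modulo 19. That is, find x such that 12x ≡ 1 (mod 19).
8

Using Extended Euclidean Algorithm:
gcd(12, 19) = 1
Bezout coefficients: 12 × 8 + 19 × -5 = 1
So 12 × 8 ≡ 1 (mod 19)
The inverse is 8 mod 19 = 8
Verification: 12 × 8 = 96 = 5 × 19 + 1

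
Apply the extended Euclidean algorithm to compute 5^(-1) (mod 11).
Extended GCD: 5(-2) + 11(1) = 1. So 5^(-1) ≡ 9 ≡ 9 (mod 11). Verify: 5 × 9 = 45 ≡ 1 (mod 11)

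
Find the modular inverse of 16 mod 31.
16^(-1) ≡ 2 (mod 31). Verification: 16 × 2 = 32 ≡ 1 (mod 31)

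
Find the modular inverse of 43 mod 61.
43^(-1) ≡ 44 (mod 61). Verification: 43 × 44 = 1892 ≡ 1 (mod 61)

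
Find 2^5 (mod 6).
5 = 4 + 1 (binary 101). Repeated squaring mod 6: 2^1 ≡ 2; 2^2 ≡ 2² = 4 ≡ 4; 2^4 ≡ 4² = 16 ≡ 4. Multiply: 2^5 = 2^4 × 2^1 ≡ 4 × 2 (mod 6): 4 × 2 = 8 ≡ 2. So 2^5 ≡ 2 (mod 6).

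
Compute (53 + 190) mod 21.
12

(53 + 190) = 243
243 mod 21 = 12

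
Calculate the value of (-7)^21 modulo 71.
Using repeated squaring. (-7) ≡ 64 (mod 71). 21 = 16 + 4 + 1 (binary 10101). Repeated squaring mod 71: 64^1 ≡ 64; 64^2 ≡ 64² = 4096 ≡ 49; 64^4 ≡ 49² = 2401 ≡ 58; 64^8 ≡ 58² = 3364 ≡ 27; 64^16 ≡ 27² = 729 ≡ 19. Multiply: (-7)^21 ≡ 64^16 × 64^4 × 64^1 ≡ 19 × 58 × 64 (mod 71): 19 × 58 = 1102 ≡ 37; 37 × 64 = 2368 ≡ 25. So (-7)^21 ≡ 25 (mod 71).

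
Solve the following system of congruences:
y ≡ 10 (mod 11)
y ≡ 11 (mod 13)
76

Using the Chinese Remainder Theorem:
M = product of moduli = 143
For equation 1: M_1 = 13, 13 ≡ 2 (mod 11), inverse of 13 mod 11 is 6 (check: 2 × 6 = 12 ≡ 1 (mod 11))
For equation 2: M_2 = 11, 11 ≡ 11 (mod 13), inverse of 11 mod 13 is 6 (check: 11 × 6 = 66 ≡ 1 (mod 13))
Combine: y ≡ Σ r_i×M_i×(M_i⁻¹ mod m_i) = 10×13×6 + 11×11×6 = 780 + 726 = 1506
1506 mod 143 = 76
y ≡ 76 (mod 143)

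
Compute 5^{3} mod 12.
5

Using successive squaring:
Binary expansion of 3: 11
Powers of 5 mod 12 (each is the square of the previous):
  5^1 ≡ 5 (mod 12)
  5^2 ≡ 5² = 25 ≡ 1 (mod 12)
3 = 2 + 1, so 5^3 = 5^2 × 5^1 ≡ 1 × 5 (mod 12)
Multiplying step by step:
  1 × 5 = 5 ≡ 5 (mod 12)
Result: 5^3 ≡ 5 (mod 12)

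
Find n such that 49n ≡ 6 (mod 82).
52

Since gcd(49, 82) = 1 divides 6, a solution exists.
Multiply both sides by the inverse of 49 mod 82:
  49^(-1) mod 82 = 77
  x ≡ 77 × 6 ≡ 462 ≡ 52 (mod 82)
Verification: 49 × 52 = 2548 = 31 × 82 + 6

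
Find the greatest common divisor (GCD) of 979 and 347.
1

Using the Euclidean algorithm:
979 = 2 × 347 + 285
347 = 1 × 285 + 62
285 = 4 × 62 + 37
62 = 1 × 37 + 25
37 = 1 × 25 + 12
25 = 2 × 12 + 1
12 = 12 × 1 + 0

GCD(979, 347) = 1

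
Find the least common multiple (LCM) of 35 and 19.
665

First find GCD(35, 19) using the Euclidean algorithm:
35 = 1 × 19 + 16
19 = 1 × 16 + 3
16 = 5 × 3 + 1
3 = 3 × 1 + 0
GCD(35, 19) = 1

LCM formula: LCM(a, b) = (a × b) / GCD(a, b)
LCM(35, 19) = (35 × 19) / 1
LCM(35, 19) = 665 / 1
LCM(35, 19) = 665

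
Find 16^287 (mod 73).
Using Fermat: 16^{72} ≡ 1 (mod 73). 287 ≡ 71 (mod 72). So 16^{287} ≡ 16^{71} ≡ 32 (mod 73)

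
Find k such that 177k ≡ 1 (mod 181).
177^(-1) ≡ 45 (mod 181). Verification: 177 × 45 = 7965 ≡ 1 (mod 181)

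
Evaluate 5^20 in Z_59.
Using repeated squaring. 20 = 16 + 4 (binary 10100). Repeated squaring mod 59: 5^1 ≡ 5; 5^2 ≡ 5² = 25 ≡ 25; 5^4 ≡ 25² = 625 ≡ 35; 5^8 ≡ 35² = 1225 ≡ 45; 5^16 ≡ 45² = 2025 ≡ 19. Multiply: 5^20 = 5^16 × 5^4 ≡ 19 × 35 (mod 59): 19 × 35 = 665 ≡ 16. So 5^20 ≡ 16 (mod 59).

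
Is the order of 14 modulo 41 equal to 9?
No, the actual order is 8, not 9.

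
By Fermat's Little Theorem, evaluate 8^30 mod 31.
By Fermat's Little Theorem, 8^{30} ≡ 1 (mod 31) since 31 is prime and gcd(8, 31) = 1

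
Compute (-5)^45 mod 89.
Using repeated squaring. (-5) ≡ 84 (mod 89). 45 = 32 + 8 + 4 + 1 (binary 101101). Repeated squaring mod 89: 84^1 ≡ 84; 84^2 ≡ 84² = 7056 ≡ 25; 84^4 ≡ 25² = 625 ≡ 2; 84^8 ≡ 2² = 4 ≡ 4; 84^16 ≡ 4² = 16 ≡ 16; 84^32 ≡ 16² = 256 ≡ 78. Multiply: (-5)^45 ≡ 84^32 × 84^8 × 84^4 × 84^1 ≡ 78 × 4 × 2 × 84 (mod 89): 78 × 4 = 312 ≡ 45; 45 × 2 = 90 ≡ 1; 1 × 84 = 84 ≡ 84. So (-5)^45 ≡ 84 (mod 89).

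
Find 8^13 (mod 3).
Using Fermat: 8^{2} ≡ 1 (mod 3). 13 ≡ 1 (mod 2). So 8^{13} ≡ 8^{1} ≡ 2 (mod 3)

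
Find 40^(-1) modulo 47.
20

Using Extended Euclidean Algorithm:
gcd(40, 47) = 1
Bezout coefficients: 40 × 20 + 47 × -17 = 1
So 40 × 20 ≡ 1 (mod 47)
The inverse is 20 mod 47 = 20
Verification: 40 × 20 = 800 = 17 × 47 + 1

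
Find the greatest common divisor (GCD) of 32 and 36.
4

Using the Euclidean algorithm:
32 = 0 × 36 + 32
36 = 1 × 32 + 4
32 = 8 × 4 + 0

GCD(32, 36) = 4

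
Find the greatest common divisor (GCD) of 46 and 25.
1

Using the Euclidean algorithm:
46 = 1 × 25 + 21
25 = 1 × 21 + 4
21 = 5 × 4 + 1
4 = 4 × 1 + 0

GCD(46, 25) = 1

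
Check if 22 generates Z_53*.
p - 1 = 52 has prime divisors 2, 13. Check 22^(52/q) mod 53 for each: 22^(52/2) = 22^26 ≡ 52, 22^(52/13) = 22^4 ≡ 49 (mod 53). None of these is 1, so 22 has order 52 = φ(53), so it is a primitive root mod 53.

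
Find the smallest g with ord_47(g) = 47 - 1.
p - 1 = 46 has prime divisors 2, 23. h is a primitive root mod 47 iff h^(46/q) ≢ 1 (mod 47) for each such q.
h = 2: 2^23 ≡ 1, 2^2 ≡ 4 (mod 47); 2^23 ≡ 1, so not a primitive root.
h = 3: 3^23 ≡ 1, 3^2 ≡ 9 (mod 47); 3^23 ≡ 1, so not a primitive root.
h = 4: 4^23 ≡ 1, 4^2 ≡ 16 (mod 47); 4^23 ≡ 1, so not a primitive root.
h = 5: 5^23 ≡ 46, 5^2 ≡ 25 (mod 47); none is 1, so 5 has order 46 and is a primitive root.
The smallest primitive root mod 47 is g = 5.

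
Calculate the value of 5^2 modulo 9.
2 = 2 (binary 10). Repeated squaring mod 9: 5^1 ≡ 5; 5^2 ≡ 5² = 25 ≡ 7. So 5^2 ≡ 7 (mod 9).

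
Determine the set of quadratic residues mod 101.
QRs mod 101: {1, 4, 5, 6, 9, 13, 14, 16, 17, 19, 20, 21, 22, 23, 24, 25, 30, 31, 33, 36, 37, 43, 45, 47, 49, 52, 54, 56, 58, 64, 65, 68, 70, 71, 76, 77, 78, 79, 80, 81, 82, 84, 85, 87, 88, 92, 95, 96, 97, 100}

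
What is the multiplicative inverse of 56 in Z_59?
56^(-1) ≡ 39 (mod 59). Verification: 56 × 39 = 2184 ≡ 1 (mod 59)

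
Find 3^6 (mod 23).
6 = 4 + 2 (binary 110). Repeated squaring mod 23: 3^1 ≡ 3; 3^2 ≡ 3² = 9 ≡ 9; 3^4 ≡ 9² = 81 ≡ 12. Multiply: 3^6 = 3^4 × 3^2 ≡ 12 × 9 (mod 23): 12 × 9 = 108 ≡ 16. So 3^6 ≡ 16 (mod 23).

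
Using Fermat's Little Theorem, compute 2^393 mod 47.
By Fermat: 2^{46} ≡ 1 (mod 47). 393 ≡ 25 (mod 46). So 2^{393} ≡ 2^{25} ≡ 4 (mod 47)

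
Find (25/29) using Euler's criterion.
(25/29) = 25^{14} mod 29 = 1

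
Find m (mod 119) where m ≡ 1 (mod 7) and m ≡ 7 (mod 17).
M = 7 × 17 = 119. M₁ = 17, y₁ ≡ 5 (mod 7). M₂ = 7, y₂ ≡ 5 (mod 17). m = 1×17×5 + 7×7×5 ≡ 92 (mod 119)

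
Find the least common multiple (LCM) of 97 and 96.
9312

First find GCD(97, 96) using the Euclidean algorithm:
97 = 1 × 96 + 1
96 = 96 × 1 + 0
GCD(97, 96) = 1

LCM formula: LCM(a, b) = (a × b) / GCD(a, b)
LCM(97, 96) = (97 × 96) / 1
LCM(97, 96) = 9312 / 1
LCM(97, 96) = 9312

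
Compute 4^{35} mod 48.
16

Using successive squaring:
Binary expansion of 35: 100011
Powers of 4 mod 48 (each is the square of the previous):
  4^1 ≡ 4 (mod 48)
  4^2 ≡ 4² = 16 ≡ 16 (mod 48)
  4^4 ≡ 16² = 256 ≡ 16 (mod 48)
  4^8 ≡ 16² = 256 ≡ 16 (mod 48)
  4^16 ≡ 16² = 256 ≡ 16 (mod 48)
  4^32 ≡ 16² = 256 ≡ 16 (mod 48)
35 = 32 + 2 + 1, so 4^35 = 4^32 × 4^2 × 4^1 ≡ 16 × 16 × 4 (mod 48)
Multiplying step by step:
  16 × 16 = 256 ≡ 16 (mod 48)
  16 × 4 = 64 ≡ 16 (mod 48)
Result: 4^35 ≡ 16 (mod 48)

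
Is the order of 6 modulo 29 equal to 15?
No, the actual order is 14, not 15.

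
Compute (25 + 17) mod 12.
6

(25 + 17) = 42
42 mod 12 = 6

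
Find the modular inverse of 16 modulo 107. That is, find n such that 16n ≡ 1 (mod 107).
87

Using Extended Euclidean Algorithm:
gcd(16, 107) = 1
Bezout coefficients: 16 × -20 + 107 × 3 = 1
So 16 × -20 ≡ 1 (mod 107)
The inverse is -20 mod 107 = 87
Verification: 16 × 87 = 1392 = 13 × 107 + 1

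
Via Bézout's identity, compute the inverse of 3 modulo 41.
Extended GCD: 3(14) + 41(-1) = 1. So 3^(-1) ≡ 14 ≡ 14 (mod 41). Verify: 3 × 14 = 42 ≡ 1 (mod 41)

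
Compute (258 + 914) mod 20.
12

(258 + 914) = 1172
1172 mod 20 = 12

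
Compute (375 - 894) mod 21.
6

(375 - 894) = -519
-519 mod 21 = 6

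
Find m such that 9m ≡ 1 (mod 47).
9^(-1) ≡ 21 (mod 47). Verification: 9 × 21 = 189 ≡ 1 (mod 47)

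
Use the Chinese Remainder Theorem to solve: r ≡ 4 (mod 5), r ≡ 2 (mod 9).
M = 5 × 9 = 45. M₁ = 9, y₁ ≡ 4 (mod 5). M₂ = 5, y₂ ≡ 2 (mod 9). r = 4×9×4 + 2×5×2 ≡ 29 (mod 45)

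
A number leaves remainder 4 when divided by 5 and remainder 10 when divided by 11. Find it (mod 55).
M = 5 × 11 = 55. M₁ = 11, y₁ ≡ 1 (mod 5). M₂ = 5, y₂ ≡ 9 (mod 11). t = 4×11×1 + 10×5×9 ≡ 54 (mod 55)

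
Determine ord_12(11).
Powers of 11 mod 12: 11^1≡11, 11^2≡1. Order = 2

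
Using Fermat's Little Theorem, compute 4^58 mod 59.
By Fermat's Little Theorem, 4^{58} ≡ 1 (mod 59) since 59 is prime and gcd(4, 59) = 1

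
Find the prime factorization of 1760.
2^5 × 5 × 11

Divide by primes starting from smallest:
1760 ÷ 2 = 880
880 ÷ 2 = 440
440 ÷ 2 = 220
220 ÷ 2 = 110
110 ÷ 2 = 55
55 ÷ 5 = 11
11 ÷ 11 = 1

1760 = 2^5 × 5 × 11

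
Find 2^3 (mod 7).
3 = 2 + 1 (binary 11). Repeated squaring mod 7: 2^1 ≡ 2; 2^2 ≡ 2² = 4 ≡ 4. Multiply: 2^3 = 2^2 × 2^1 ≡ 4 × 2 (mod 7): 4 × 2 = 8 ≡ 1. So 2^3 ≡ 1 (mod 7).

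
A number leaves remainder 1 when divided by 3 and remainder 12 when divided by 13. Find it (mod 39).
M = 3 × 13 = 39. M₁ = 13, y₁ ≡ 1 (mod 3). M₂ = 3, y₂ ≡ 9 (mod 13). r = 1×13×1 + 12×3×9 ≡ 25 (mod 39)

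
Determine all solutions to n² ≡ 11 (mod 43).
The square roots of 11 mod 43 are 21 and 22. Verify: 21² = 441 ≡ 11 (mod 43)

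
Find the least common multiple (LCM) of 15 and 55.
165

First find GCD(15, 55) using the Euclidean algorithm:
15 = 0 × 55 + 15
55 = 3 × 15 + 10
15 = 1 × 10 + 5
10 = 2 × 5 + 0
GCD(15, 55) = 5

LCM formula: LCM(a, b) = (a × b) / GCD(a, b)
LCM(15, 55) = (15 × 55) / 5
LCM(15, 55) = 825 / 5
LCM(15, 55) = 165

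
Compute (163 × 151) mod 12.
1

(163 × 151) = 24613
24613 mod 12 = 1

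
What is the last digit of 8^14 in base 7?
Using Fermat: 8^{6} ≡ 1 (mod 7). 14 ≡ 2 (mod 6). So 8^{14} ≡ 8^{2} ≡ 1 (mod 7)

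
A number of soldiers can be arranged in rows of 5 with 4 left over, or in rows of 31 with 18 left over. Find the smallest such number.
M = 5 × 31 = 155. M₁ = 31, y₁ ≡ 1 (mod 5). M₂ = 5, y₂ ≡ 25 (mod 31). z = 4×31×1 + 18×5×25 ≡ 49 (mod 155). The smallest positive such number is 49.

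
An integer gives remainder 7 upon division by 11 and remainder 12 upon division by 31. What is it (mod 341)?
M = 11 × 31 = 341. M₁ = 31, y₁ ≡ 5 (mod 11). M₂ = 11, y₂ ≡ 17 (mod 31). t = 7×31×5 + 12×11×17 ≡ 260 (mod 341). The smallest positive such number is 260.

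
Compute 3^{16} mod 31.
28

Using successive squaring:
Binary expansion of 16: 10000
Powers of 3 mod 31 (each is the square of the previous):
  3^1 ≡ 3 (mod 31)
  3^2 ≡ 3² = 9 ≡ 9 (mod 31)
  3^4 ≡ 9² = 81 ≡ 19 (mod 31)
  3^8 ≡ 19² = 361 ≡ 20 (mod 31)
  3^16 ≡ 20² = 400 ≡ 28 (mod 31)
16 is a power of 2, so 3^16 is the last square: ≡ 28 (mod 31)
Result: 3^16 ≡ 28 (mod 31)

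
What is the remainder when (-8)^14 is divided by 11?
Using Fermat: (-8)^{10} ≡ 1 (mod 11). 14 ≡ 4 (mod 10). So (-8)^{14} ≡ (-8)^{4} ≡ 4 (mod 11)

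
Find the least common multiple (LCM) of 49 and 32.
1568

First find GCD(49, 32) using the Euclidean algorithm:
49 = 1 × 32 + 17
32 = 1 × 17 + 15
17 = 1 × 15 + 2
15 = 7 × 2 + 1
2 = 2 × 1 + 0
GCD(49, 32) = 1

LCM formula: LCM(a, b) = (a × b) / GCD(a, b)
LCM(49, 32) = (49 × 32) / 1
LCM(49, 32) = 1568 / 1
LCM(49, 32) = 1568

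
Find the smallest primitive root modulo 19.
2

A primitive root g modulo p has order p-1 = 18
Prime divisors of 18: [2, 3]
g is a primitive root iff g^(18/q) ≢ 1 (mod 19) for each prime divisor q
Testing small values:
  g = 2: 2^9 ≡ 18, 2^6 ≡ 7 (mod 19) → none is 1, primitive root!
The smallest primitive root is 2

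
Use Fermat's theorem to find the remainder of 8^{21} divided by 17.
9

By Fermat's Little Theorem, a^(p-1) ≡ 1 (mod p) for prime p and gcd(a, p) = 1
Here p = 17, so 8^16 ≡ 1 (mod 17)
We can reduce the exponent: 21 mod 16 = 5
So 8^21 ≡ 8^5 (mod 17)
Computing: 8^5 mod 17 = 9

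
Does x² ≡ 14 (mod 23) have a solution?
By Euler's criterion: 14^{11} ≡ 22 (mod 23). Since this equals -1 (≡ 22), 14 is not a QR.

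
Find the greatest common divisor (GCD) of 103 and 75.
1

Using the Euclidean algorithm:
103 = 1 × 75 + 28
75 = 2 × 28 + 19
28 = 1 × 19 + 9
19 = 2 × 9 + 1
9 = 9 × 1 + 0

GCD(103, 75) = 1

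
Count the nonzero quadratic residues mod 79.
For prime 79, there are (p-1)/2 = (79-1)/2 = 39 quadratic residues (excluding 0).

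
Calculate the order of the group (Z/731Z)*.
672

Prime factorization: 731 = 17 × 43
Using the formula φ(n) = n × Π(1 - 1/p) for each prime factor p:
φ(731) = 731 × (1 - 1/17) × (1 - 1/43)
φ(731) = 672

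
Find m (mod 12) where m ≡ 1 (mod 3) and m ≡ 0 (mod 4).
M = 3 × 4 = 12. M₁ = 4, y₁ ≡ 1 (mod 3). M₂ = 3, y₂ ≡ 3 (mod 4). m = 1×4×1 + 0×3×3 ≡ 4 (mod 12)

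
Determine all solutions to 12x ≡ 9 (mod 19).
15

Since gcd(12, 19) = 1 divides 9, a solution exists.
Multiply both sides by the inverse of 12 mod 19:
  12^(-1) mod 19 = 8
  x ≡ 8 × 9 ≡ 72 ≡ 15 (mod 19)
Verification: 12 × 15 = 180 = 9 × 19 + 9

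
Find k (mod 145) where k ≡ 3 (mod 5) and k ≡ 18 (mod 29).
M = 5 × 29 = 145. M₁ = 29, y₁ ≡ 4 (mod 5). M₂ = 5, y₂ ≡ 6 (mod 29). k = 3×29×4 + 18×5×6 ≡ 18 (mod 145)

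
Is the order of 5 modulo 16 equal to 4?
Yes, ord_16(5) = 4.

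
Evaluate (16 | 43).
(16/43) = 16^{21} mod 43 = 1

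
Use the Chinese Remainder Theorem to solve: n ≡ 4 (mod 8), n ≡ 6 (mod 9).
M = 8 × 9 = 72. M₁ = 9, y₁ ≡ 1 (mod 8). M₂ = 8, y₂ ≡ 8 (mod 9). n = 4×9×1 + 6×8×8 ≡ 60 (mod 72)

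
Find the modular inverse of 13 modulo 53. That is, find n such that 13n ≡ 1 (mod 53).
49

Using Extended Euclidean Algorithm:
gcd(13, 53) = 1
Bezout coefficients: 13 × -4 + 53 × 1 = 1
So 13 × -4 ≡ 1 (mod 53)
The inverse is -4 mod 53 = 49
Verification: 13 × 49 = 637 = 12 × 53 + 1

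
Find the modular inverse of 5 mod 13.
5^(-1) ≡ 8 (mod 13). Verification: 5 × 8 = 40 ≡ 1 (mod 13)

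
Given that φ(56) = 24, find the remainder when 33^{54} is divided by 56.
By Euler: 33^{24} ≡ 1 (mod 56) since gcd(33, 56) = 1. 54 = 2×24 + 6. So 33^{54} ≡ 33^{6} ≡ 1 (mod 56)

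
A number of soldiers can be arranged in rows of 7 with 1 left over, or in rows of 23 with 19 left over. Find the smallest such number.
M = 7 × 23 = 161. M₁ = 23, y₁ ≡ 4 (mod 7). M₂ = 7, y₂ ≡ 10 (mod 23). t = 1×23×4 + 19×7×10 ≡ 134 (mod 161). The smallest positive such number is 134.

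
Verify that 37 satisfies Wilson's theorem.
(36)! mod 37 = 36. Since this equals -1 (mod 37), Wilson confirms 37 is prime.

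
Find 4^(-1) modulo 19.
5

Using Extended Euclidean Algorithm:
gcd(4, 19) = 1
Bezout coefficients: 4 × 5 + 19 × -1 = 1
So 4 × 5 ≡ 1 (mod 19)
The inverse is 5 mod 19 = 5
Verification: 4 × 5 = 20 = 1 × 19 + 1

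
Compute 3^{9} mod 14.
13

Using successive squaring:
Binary expansion of 9: 1001
Powers of 3 mod 14 (each is the square of the previous):
  3^1 ≡ 3 (mod 14)
  3^2 ≡ 3² = 9 ≡ 9 (mod 14)
  3^4 ≡ 9² = 81 ≡ 11 (mod 14)
  3^8 ≡ 11² = 121 ≡ 9 (mod 14)
9 = 8 + 1, so 3^9 = 3^8 × 3^1 ≡ 9 × 3 (mod 14)
Multiplying step by step:
  9 × 3 = 27 ≡ 13 (mod 14)
Result: 3^9 ≡ 13 (mod 14)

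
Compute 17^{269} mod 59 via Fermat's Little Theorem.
57

By Fermat's Little Theorem, a^(p-1) ≡ 1 (mod p) for prime p and gcd(a, p) = 1
Here p = 59, so 17^58 ≡ 1 (mod 59)
We can reduce the exponent: 269 mod 58 = 37
So 17^269 ≡ 17^37 (mod 59)
Computing: 17^37 mod 59 = 57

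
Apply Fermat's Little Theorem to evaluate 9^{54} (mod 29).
24

By Fermat's Little Theorem, a^(p-1) ≡ 1 (mod p) for prime p and gcd(a, p) = 1
Here p = 29, so 9^28 ≡ 1 (mod 29)
We can reduce the exponent: 54 mod 28 = 26
So 9^54 ≡ 9^26 (mod 29)
Computing: 9^26 mod 29 = 24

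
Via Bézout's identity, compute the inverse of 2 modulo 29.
Extended GCD: 2(-14) + 29(1) = 1. So 2^(-1) ≡ 15 ≡ 15 (mod 29). Verify: 2 × 15 = 30 ≡ 1 (mod 29)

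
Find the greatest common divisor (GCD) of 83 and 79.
1

Using the Euclidean algorithm:
83 = 1 × 79 + 4
79 = 19 × 4 + 3
4 = 1 × 3 + 1
3 = 3 × 1 + 0

GCD(83, 79) = 1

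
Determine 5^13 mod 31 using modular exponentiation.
Using repeated squaring. 13 = 8 + 4 + 1 (binary 1101). Repeated squaring mod 31: 5^1 ≡ 5; 5^2 ≡ 5² = 25 ≡ 25; 5^4 ≡ 25² = 625 ≡ 5; 5^8 ≡ 5² = 25 ≡ 25. Multiply: 5^13 = 5^8 × 5^4 × 5^1 ≡ 25 × 5 × 5 (mod 31): 25 × 5 = 125 ≡ 1; 1 × 5 = 5 ≡ 5. So 5^13 ≡ 5 (mod 31).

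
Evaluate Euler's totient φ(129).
84

Prime factorization: 129 = 3 × 43
Using the formula φ(n) = n × Π(1 - 1/p) for each prime factor p:
φ(129) = 129 × (1 - 1/3) × (1 - 1/43)
φ(129) = 84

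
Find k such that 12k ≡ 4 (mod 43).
29

Since gcd(12, 43) = 1 divides 4, a solution exists.
Multiply both sides by the inverse of 12 mod 43:
  12^(-1) mod 43 = 18
  x ≡ 18 × 4 ≡ 72 ≡ 29 (mod 43)
Verification: 12 × 29 = 348 = 8 × 43 + 4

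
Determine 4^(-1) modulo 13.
4^(-1) ≡ 10 (mod 13). Verification: 4 × 10 = 40 ≡ 1 (mod 13)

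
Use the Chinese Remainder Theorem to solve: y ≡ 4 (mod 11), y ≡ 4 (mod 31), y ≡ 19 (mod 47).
4437

Using the Chinese Remainder Theorem:
M = product of moduli = 16027
For equation 1: M_1 = 1457, 1457 ≡ 5 (mod 11), inverse of 1457 mod 11 is 9 (check: 5 × 9 = 45 ≡ 1 (mod 11))
For equation 2: M_2 = 517, 517 ≡ 21 (mod 31), inverse of 517 mod 31 is 3 (check: 21 × 3 = 63 ≡ 1 (mod 31))
For equation 3: M_3 = 341, 341 ≡ 12 (mod 47), inverse of 341 mod 47 is 4 (check: 12 × 4 = 48 ≡ 1 (mod 47))
Combine: y ≡ Σ r_i×M_i×(M_i⁻¹ mod m_i) = 4×1457×9 + 4×517×3 + 19×341×4 = 52452 + 6204 + 25916 = 84572
84572 mod 16027 = 4437
y ≡ 4437 (mod 16027)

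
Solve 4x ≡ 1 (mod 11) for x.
3

Using Extended Euclidean Algorithm:
gcd(4, 11) = 1
Bezout coefficients: 4 × 3 + 11 × -1 = 1
So 4 × 3 ≡ 1 (mod 11)
The inverse is 3 mod 11 = 3
Verification: 4 × 3 = 12 = 1 × 11 + 1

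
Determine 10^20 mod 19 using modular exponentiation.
Using Fermat: 10^{18} ≡ 1 (mod 19). 20 ≡ 2 (mod 18). So 10^{20} ≡ 10^{2} ≡ 5 (mod 19)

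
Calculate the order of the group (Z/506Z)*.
220

Prime factorization: 506 = 2 × 11 × 23
Using the formula φ(n) = n × Π(1 - 1/p) for each prime factor p:
φ(506) = 506 × (1 - 1/2) × (1 - 1/11) × (1 - 1/23)
φ(506) = 220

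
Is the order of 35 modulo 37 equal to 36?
Yes, ord_37(35) = 36.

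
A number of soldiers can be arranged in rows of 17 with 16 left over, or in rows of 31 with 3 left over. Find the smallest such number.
M = 17 × 31 = 527. M₁ = 31, y₁ ≡ 11 (mod 17). M₂ = 17, y₂ ≡ 11 (mod 31). r = 16×31×11 + 3×17×11 ≡ 220 (mod 527). The smallest positive such number is 220.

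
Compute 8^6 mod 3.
8 ≡ 2 (mod 3). 6 = 4 + 2 (binary 110). Repeated squaring mod 3: 2^1 ≡ 2; 2^2 ≡ 2² = 4 ≡ 1; 2^4 ≡ 1² = 1 ≡ 1. Multiply: 8^6 ≡ 2^4 × 2^2 ≡ 1 × 1 (mod 3): 1 × 1 = 1 ≡ 1. So 8^6 ≡ 1 (mod 3).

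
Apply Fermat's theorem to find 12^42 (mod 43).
By Fermat's Little Theorem, 12^{42} ≡ 1 (mod 43) since 43 is prime and gcd(12, 43) = 1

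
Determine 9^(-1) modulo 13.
9^(-1) ≡ 3 (mod 13). Verification: 9 × 3 = 27 ≡ 1 (mod 13)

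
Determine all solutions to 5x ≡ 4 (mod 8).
4

Since gcd(5, 8) = 1 divides 4, a solution exists.
Multiply both sides by the inverse of 5 mod 8:
  5^(-1) mod 8 = 5
  x ≡ 5 × 4 ≡ 20 ≡ 4 (mod 8)
Verification: 5 × 4 = 20 = 2 × 8 + 4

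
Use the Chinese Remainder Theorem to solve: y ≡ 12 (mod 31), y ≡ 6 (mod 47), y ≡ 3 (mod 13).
7855

Using the Chinese Remainder Theorem:
M = product of moduli = 18941
For equation 1: M_1 = 611, 611 ≡ 22 (mod 31), inverse of 611 mod 31 is 24 (check: 22 × 24 = 528 ≡ 1 (mod 31))
For equation 2: M_2 = 403, 403 ≡ 27 (mod 47), inverse of 403 mod 47 is 7 (check: 27 × 7 = 189 ≡ 1 (mod 47))
For equation 3: M_3 = 1457, 1457 ≡ 1 (mod 13), inverse of 1457 mod 13 is 1 (check: 1 × 1 = 1 ≡ 1 (mod 13))
Combine: y ≡ Σ r_i×M_i×(M_i⁻¹ mod m_i) = 12×611×24 + 6×403×7 + 3×1457×1 = 175968 + 16926 + 4371 = 197265
197265 mod 18941 = 7855
y ≡ 7855 (mod 18941)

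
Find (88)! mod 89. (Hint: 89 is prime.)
By Wilson's theorem, (88)! ≡ -1 ≡ 88 (mod 89)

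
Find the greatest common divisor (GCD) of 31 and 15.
1

Using the Euclidean algorithm:
31 = 2 × 15 + 1
15 = 15 × 1 + 0

GCD(31, 15) = 1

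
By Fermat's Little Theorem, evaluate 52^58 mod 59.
By Fermat's Little Theorem, 52^{58} ≡ 1 (mod 59) since 59 is prime and gcd(52, 59) = 1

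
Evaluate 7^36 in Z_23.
Using Fermat: 7^{22} ≡ 1 (mod 23). 36 ≡ 14 (mod 22). So 7^{36} ≡ 7^{14} ≡ 2 (mod 23)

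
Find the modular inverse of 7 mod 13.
7^(-1) ≡ 2 (mod 13). Verification: 7 × 2 = 14 ≡ 1 (mod 13)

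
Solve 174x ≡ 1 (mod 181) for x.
174^(-1) ≡ 155 (mod 181). Verification: 174 × 155 = 26970 ≡ 1 (mod 181)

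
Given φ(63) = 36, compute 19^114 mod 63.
By Euler: 19^{36} ≡ 1 (mod 63) since gcd(19, 63) = 1. 114 = 3×36 + 6. So 19^{114} ≡ 19^{6} ≡ 1 (mod 63)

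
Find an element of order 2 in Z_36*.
17 has order 2 mod 36 since 17^{2} ≡ 1 (mod 36) and no smaller power works.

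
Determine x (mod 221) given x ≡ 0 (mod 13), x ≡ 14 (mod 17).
65

Using the Chinese Remainder Theorem:
M = product of moduli = 221
For equation 1: M_1 = 17, 17 ≡ 4 (mod 13), inverse of 17 mod 13 is 10 (check: 4 × 10 = 40 ≡ 1 (mod 13))
For equation 2: M_2 = 13, 13 ≡ 13 (mod 17), inverse of 13 mod 17 is 4 (check: 13 × 4 = 52 ≡ 1 (mod 17))
Combine: x ≡ Σ r_i×M_i×(M_i⁻¹ mod m_i) = 0×17×10 + 14×13×4 = 0 + 728 = 728
728 mod 221 = 65
x ≡ 65 (mod 221)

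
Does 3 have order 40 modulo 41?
p - 1 = 40 has prime divisors 2, 5. Check 3^(40/q) mod 41 for each: 3^(40/2) = 3^20 ≡ 40, 3^(40/5) = 3^8 ≡ 1 (mod 41). Since 3^8 ≡ 1 (mod 41), the order of 3 divides 8 (in fact the order is 8) ≠ 40, so it is not a primitive root.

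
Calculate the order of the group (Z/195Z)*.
96

Prime factorization: 195 = 3 × 5 × 13
Using the formula φ(n) = n × Π(1 - 1/p) for each prime factor p:
φ(195) = 195 × (1 - 1/3) × (1 - 1/5) × (1 - 1/13)
φ(195) = 96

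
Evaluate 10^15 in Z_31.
Using repeated squaring. 15 = 8 + 4 + 2 + 1 (binary 1111). Repeated squaring mod 31: 10^1 ≡ 10; 10^2 ≡ 10² = 100 ≡ 7; 10^4 ≡ 7² = 49 ≡ 18; 10^8 ≡ 18² = 324 ≡ 14. Multiply: 10^15 = 10^8 × 10^4 × 10^2 × 10^1 ≡ 14 × 18 × 7 × 10 (mod 31): 14 × 18 = 252 ≡ 4; 4 × 7 = 28 ≡ 28; 28 × 10 = 280 ≡ 1. So 10^15 ≡ 1 (mod 31).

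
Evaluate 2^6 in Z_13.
6 = 4 + 2 (binary 110). Repeated squaring mod 13: 2^1 ≡ 2; 2^2 ≡ 2² = 4 ≡ 4; 2^4 ≡ 4² = 16 ≡ 3. Multiply: 2^6 = 2^4 × 2^2 ≡ 3 × 4 (mod 13): 3 × 4 = 12 ≡ 12. So 2^6 ≡ 12 (mod 13).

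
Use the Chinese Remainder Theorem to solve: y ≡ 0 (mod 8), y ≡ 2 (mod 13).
M = 8 × 13 = 104. M₁ = 13, y₁ ≡ 5 (mod 8). M₂ = 8, y₂ ≡ 5 (mod 13). y = 0×13×5 + 2×8×5 ≡ 80 (mod 104)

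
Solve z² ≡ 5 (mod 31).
The square roots of 5 mod 31 are 25 and 6. Verify: 25² = 625 ≡ 5 (mod 31)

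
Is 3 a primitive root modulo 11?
No

To verify, check if 3^(10/q) ≢ 1 (mod 11) for each prime divisor q of 10
Divisors of 10 = 10: [1, 2, 5, 10]
  3^(10/2) = 3^5 ≡ 1 (mod 11)
  3^(10/5) = 3^2 ≡ 9 (mod 11)
Conclusion: 3 is not a primitive root modulo 11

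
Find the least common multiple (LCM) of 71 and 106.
7526

First find GCD(71, 106) using the Euclidean algorithm:
71 = 0 × 106 + 71
106 = 1 × 71 + 35
71 = 2 × 35 + 1
35 = 35 × 1 + 0
GCD(71, 106) = 1

LCM formula: LCM(a, b) = (a × b) / GCD(a, b)
LCM(71, 106) = (71 × 106) / 1
LCM(71, 106) = 7526 / 1
LCM(71, 106) = 7526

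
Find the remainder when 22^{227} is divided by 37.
By Fermat: 22^{36} ≡ 1 (mod 37). 227 = 6×36 + 11. So 22^{227} ≡ 22^{11} ≡ 18 (mod 37)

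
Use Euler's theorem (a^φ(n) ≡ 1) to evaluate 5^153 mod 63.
By Euler: 5^{36} ≡ 1 (mod 63) since gcd(5, 63) = 1. 153 = 4×36 + 9. So 5^{153} ≡ 5^{9} ≡ 62 (mod 63)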